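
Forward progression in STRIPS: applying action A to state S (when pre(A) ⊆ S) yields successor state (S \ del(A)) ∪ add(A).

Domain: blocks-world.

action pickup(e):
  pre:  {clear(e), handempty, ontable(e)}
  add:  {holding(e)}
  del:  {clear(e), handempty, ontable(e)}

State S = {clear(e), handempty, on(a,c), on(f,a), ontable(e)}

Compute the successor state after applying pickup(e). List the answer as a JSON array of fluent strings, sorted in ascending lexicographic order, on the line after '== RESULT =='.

Progress:
  pre ⊆ S: {clear(e), handempty, ontable(e)} ⊆ S  — applicable
  S \ del = {on(a,c), on(f,a)}
  ∪ add   = {holding(e), on(a,c), on(f,a)}

== RESULT ==
["holding(e)", "on(a,c)", "on(f,a)"]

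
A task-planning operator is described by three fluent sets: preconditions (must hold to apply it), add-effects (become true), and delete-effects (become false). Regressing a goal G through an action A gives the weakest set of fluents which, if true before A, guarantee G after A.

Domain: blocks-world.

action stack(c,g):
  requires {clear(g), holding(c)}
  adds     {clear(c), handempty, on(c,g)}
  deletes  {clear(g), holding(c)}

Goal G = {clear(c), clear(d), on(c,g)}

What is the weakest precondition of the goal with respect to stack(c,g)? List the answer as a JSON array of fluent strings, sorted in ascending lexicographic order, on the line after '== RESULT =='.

Regress:
  G ∩ del = {}  (empty — regression defined)
  G \ add = {clear(c), clear(d), on(c,g)} \ {clear(c), handempty, on(c,g)} = {clear(d)}
  ∪ pre   = {clear(d)} ∪ {clear(g), holding(c)}
          = {clear(d), clear(g), holding(c)}

== RESULT ==
["clear(d)", "clear(g)", "holding(c)"]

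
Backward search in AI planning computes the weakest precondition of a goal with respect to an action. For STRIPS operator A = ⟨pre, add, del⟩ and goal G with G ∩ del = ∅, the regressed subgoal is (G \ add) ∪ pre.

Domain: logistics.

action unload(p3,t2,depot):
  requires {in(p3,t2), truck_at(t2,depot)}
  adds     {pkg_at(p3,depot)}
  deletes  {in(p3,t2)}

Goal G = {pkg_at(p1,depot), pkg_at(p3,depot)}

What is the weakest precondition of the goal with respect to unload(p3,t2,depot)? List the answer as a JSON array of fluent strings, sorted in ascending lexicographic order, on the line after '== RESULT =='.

Regress:
  G ∩ del = {}  (empty — regression defined)
  G \ add = {pkg_at(p1,depot), pkg_at(p3,depot)} \ {pkg_at(p3,depot)} = {pkg_at(p1,depot)}
  ∪ pre   = {pkg_at(p1,depot)} ∪ {in(p3,t2), truck_at(t2,depot)}
          = {in(p3,t2), pkg_at(p1,depot), truck_at(t2,depot)}

== RESULT ==
["in(p3,t2)", "pkg_at(p1,depot)", "truck_at(t2,depot)"]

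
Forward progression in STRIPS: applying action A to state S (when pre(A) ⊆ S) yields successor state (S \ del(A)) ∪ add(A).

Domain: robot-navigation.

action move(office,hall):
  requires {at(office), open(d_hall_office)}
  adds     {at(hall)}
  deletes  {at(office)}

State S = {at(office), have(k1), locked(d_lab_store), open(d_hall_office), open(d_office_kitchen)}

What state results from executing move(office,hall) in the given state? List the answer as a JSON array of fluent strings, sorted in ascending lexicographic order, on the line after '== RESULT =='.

Compute (S \ del) ∪ add:
  pre ⊆ S: {at(office), open(d_hall_office)} ⊆ S  — applicable
  S \ del = {have(k1), locked(d_lab_store), open(d_hall_office), open(d_office_kitchen)}
  ∪ add   = {at(hall), have(k1), locked(d_lab_store), open(d_hall_office), open(d_office_kitchen)}

== RESULT ==
["at(hall)", "have(k1)", "locked(d_lab_store)", "open(d_hall_office)", "open(d_office_kitchen)"]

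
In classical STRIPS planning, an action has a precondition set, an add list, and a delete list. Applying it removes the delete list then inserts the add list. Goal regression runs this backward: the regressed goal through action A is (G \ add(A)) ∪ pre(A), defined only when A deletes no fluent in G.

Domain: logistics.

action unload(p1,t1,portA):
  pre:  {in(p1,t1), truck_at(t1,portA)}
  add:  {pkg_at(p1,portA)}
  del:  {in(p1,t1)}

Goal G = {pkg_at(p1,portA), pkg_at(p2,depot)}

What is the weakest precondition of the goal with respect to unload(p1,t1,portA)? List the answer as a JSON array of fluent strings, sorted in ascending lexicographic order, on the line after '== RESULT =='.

Compute (G \ add) ∪ pre:
  G ∩ del = {}  (empty — regression defined)
  G \ add = {pkg_at(p1,portA), pkg_at(p2,depot)} \ {pkg_at(p1,portA)} = {pkg_at(p2,depot)}
  ∪ pre   = {pkg_at(p2,depot)} ∪ {in(p1,t1), truck_at(t1,portA)}
          = {in(p1,t1), pkg_at(p2,depot), truck_at(t1,portA)}

== RESULT ==
["in(p1,t1)", "pkg_at(p2,depot)", "truck_at(t1,portA)"]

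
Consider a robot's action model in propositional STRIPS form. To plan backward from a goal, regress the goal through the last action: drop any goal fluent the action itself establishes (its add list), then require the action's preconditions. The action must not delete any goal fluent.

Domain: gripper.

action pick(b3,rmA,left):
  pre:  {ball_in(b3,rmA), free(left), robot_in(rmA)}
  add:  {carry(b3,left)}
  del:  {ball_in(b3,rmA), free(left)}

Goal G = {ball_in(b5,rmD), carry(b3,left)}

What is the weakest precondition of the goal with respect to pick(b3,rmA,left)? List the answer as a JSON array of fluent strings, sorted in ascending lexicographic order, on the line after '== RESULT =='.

Compute (G \ add) ∪ pre:
  G ∩ del = {}  (empty — regression defined)
  G \ add = {ball_in(b5,rmD), carry(b3,left)} \ {carry(b3,left)} = {ball_in(b5,rmD)}
  ∪ pre   = {ball_in(b5,rmD)} ∪ {ball_in(b3,rmA), free(left), robot_in(rmA)}
          = {ball_in(b3,rmA), ball_in(b5,rmD), free(left), robot_in(rmA)}

== RESULT ==
["ball_in(b3,rmA)", "ball_in(b5,rmD)", "free(left)", "robot_in(rmA)"]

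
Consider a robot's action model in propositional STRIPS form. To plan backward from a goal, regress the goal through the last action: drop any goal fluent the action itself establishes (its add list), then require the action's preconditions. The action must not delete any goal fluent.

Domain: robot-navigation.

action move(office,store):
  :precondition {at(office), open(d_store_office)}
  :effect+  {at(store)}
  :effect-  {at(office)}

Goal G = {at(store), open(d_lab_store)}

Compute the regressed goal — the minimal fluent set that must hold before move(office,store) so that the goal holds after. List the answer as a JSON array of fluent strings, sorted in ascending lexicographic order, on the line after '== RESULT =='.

Regress:
  G ∩ del = {}  (empty — regression defined)
  G \ add = {at(store), open(d_lab_store)} \ {at(store)} = {open(d_lab_store)}
  ∪ pre   = {open(d_lab_store)} ∪ {at(office), open(d_store_office)}
          = {at(office), open(d_lab_store), open(d_store_office)}

== RESULT ==
["at(office)", "open(d_lab_store)", "open(d_store_office)"]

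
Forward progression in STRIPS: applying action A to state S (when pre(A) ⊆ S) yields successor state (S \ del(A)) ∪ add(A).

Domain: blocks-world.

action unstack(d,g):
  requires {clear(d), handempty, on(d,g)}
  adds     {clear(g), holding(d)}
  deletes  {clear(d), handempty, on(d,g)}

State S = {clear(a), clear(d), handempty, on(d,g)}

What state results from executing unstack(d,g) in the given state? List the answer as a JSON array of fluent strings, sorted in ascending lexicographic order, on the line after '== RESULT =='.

Progress:
  pre ⊆ S: {clear(d), handempty, on(d,g)} ⊆ S  — applicable
  S \ del = {clear(a)}
  ∪ add   = {clear(a), clear(g), holding(d)}

== RESULT ==
["clear(a)", "clear(g)", "holding(d)"]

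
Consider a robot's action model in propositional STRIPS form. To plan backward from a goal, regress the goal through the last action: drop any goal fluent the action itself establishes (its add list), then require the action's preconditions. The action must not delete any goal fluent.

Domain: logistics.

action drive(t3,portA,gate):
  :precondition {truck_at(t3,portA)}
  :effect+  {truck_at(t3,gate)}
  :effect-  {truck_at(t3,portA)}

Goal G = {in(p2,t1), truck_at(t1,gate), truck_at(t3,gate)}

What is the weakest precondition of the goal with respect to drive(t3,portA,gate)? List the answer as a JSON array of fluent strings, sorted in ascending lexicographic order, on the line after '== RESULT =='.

Regress:
  G ∩ del = {}  (empty — regression defined)
  G \ add = {in(p2,t1), truck_at(t1,gate), truck_at(t3,gate)} \ {truck_at(t3,gate)} = {in(p2,t1), truck_at(t1,gate)}
  ∪ pre   = {in(p2,t1), truck_at(t1,gate)} ∪ {truck_at(t3,portA)}
          = {in(p2,t1), truck_at(t1,gate), truck_at(t3,portA)}

== RESULT ==
["in(p2,t1)", "truck_at(t1,gate)", "truck_at(t3,portA)"]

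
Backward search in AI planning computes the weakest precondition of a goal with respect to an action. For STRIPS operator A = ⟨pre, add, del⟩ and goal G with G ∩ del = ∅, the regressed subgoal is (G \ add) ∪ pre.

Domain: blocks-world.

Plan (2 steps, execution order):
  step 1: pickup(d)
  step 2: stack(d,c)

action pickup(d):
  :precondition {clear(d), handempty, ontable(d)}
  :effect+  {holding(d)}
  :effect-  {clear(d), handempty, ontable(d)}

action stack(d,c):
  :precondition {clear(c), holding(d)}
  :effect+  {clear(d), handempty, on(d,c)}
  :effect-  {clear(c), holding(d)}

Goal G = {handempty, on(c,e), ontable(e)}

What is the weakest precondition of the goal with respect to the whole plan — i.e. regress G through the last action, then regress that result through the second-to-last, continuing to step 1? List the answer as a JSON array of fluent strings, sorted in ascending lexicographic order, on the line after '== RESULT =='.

Work backward from the goal:
  through step 2 (stack(d,c)): drop {handempty}, keep {on(c,e), ontable(e)}, require {clear(c), holding(d)}
    → {clear(c), holding(d), on(c,e), ontable(e)}
  through step 1 (pickup(d)): drop {holding(d)}, keep {clear(c), on(c,e), ontable(e)}, require {clear(d), handempty, ontable(d)}
    → {clear(c), clear(d), handempty, on(c,e), ontable(d), ontable(e)}

== RESULT ==
["clear(c)", "clear(d)", "handempty", "on(c,e)", "ontable(d)", "ontable(e)"]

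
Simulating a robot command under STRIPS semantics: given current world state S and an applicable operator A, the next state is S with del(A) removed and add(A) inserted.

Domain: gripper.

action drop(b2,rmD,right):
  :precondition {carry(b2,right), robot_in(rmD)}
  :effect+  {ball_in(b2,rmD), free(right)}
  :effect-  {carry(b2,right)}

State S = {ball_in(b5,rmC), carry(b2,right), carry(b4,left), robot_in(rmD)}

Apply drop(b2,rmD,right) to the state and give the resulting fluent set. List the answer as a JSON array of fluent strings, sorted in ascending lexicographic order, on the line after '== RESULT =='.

Compute (S \ del) ∪ add:
  pre ⊆ S: {carry(b2,right), robot_in(rmD)} ⊆ S  — applicable
  S \ del = {ball_in(b5,rmC), carry(b4,left), robot_in(rmD)}
  ∪ add   = {ball_in(b2,rmD), ball_in(b5,rmC), carry(b4,left), free(right), robot_in(rmD)}

== RESULT ==
["ball_in(b2,rmD)", "ball_in(b5,rmC)", "carry(b4,left)", "free(right)", "robot_in(rmD)"]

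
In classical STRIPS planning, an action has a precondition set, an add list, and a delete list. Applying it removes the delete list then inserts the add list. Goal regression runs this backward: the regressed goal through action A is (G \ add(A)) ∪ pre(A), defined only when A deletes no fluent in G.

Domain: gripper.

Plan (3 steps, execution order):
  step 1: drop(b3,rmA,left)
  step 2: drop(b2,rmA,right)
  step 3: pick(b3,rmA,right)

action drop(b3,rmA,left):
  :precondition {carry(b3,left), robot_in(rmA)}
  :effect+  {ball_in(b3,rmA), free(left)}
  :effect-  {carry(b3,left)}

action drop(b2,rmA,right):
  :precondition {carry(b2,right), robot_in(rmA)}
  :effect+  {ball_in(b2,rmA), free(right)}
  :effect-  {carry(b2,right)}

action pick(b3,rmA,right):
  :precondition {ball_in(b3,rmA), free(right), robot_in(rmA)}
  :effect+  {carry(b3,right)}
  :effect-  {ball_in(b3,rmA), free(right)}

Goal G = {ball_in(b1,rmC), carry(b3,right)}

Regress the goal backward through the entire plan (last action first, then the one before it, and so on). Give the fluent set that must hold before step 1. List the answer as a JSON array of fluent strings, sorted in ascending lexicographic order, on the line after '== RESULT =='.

Regress step by step:
  through step 3 (pick(b3,rmA,right)): drop {carry(b3,right)}, keep {ball_in(b1,rmC)}, require {ball_in(b3,rmA), free(right), robot_in(rmA)}
    → {ball_in(b1,rmC), ball_in(b3,rmA), free(right), robot_in(rmA)}
  through step 2 (drop(b2,rmA,right)): drop {free(right)}, keep {ball_in(b1,rmC), ball_in(b3,rmA), robot_in(rmA)}, require {carry(b2,right), robot_in(rmA)}
    → {ball_in(b1,rmC), ball_in(b3,rmA), carry(b2,right), robot_in(rmA)}
  through step 1 (drop(b3,rmA,left)): drop {ball_in(b3,rmA)}, keep {ball_in(b1,rmC), carry(b2,right), robot_in(rmA)}, require {carry(b3,left), robot_in(rmA)}
    → {ball_in(b1,rmC), carry(b2,right), carry(b3,left), robot_in(rmA)}

== RESULT ==
["ball_in(b1,rmC)", "carry(b2,right)", "carry(b3,left)", "robot_in(rmA)"]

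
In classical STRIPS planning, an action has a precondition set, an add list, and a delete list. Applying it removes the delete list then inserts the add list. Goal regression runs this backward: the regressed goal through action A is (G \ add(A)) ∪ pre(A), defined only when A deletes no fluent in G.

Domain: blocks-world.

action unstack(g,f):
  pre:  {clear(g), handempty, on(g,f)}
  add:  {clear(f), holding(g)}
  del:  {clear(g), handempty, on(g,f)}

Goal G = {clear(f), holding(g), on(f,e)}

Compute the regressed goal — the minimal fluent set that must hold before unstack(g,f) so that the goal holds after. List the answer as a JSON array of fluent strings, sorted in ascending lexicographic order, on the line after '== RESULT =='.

Regress:
  G ∩ del = {}  (empty — regression defined)
  G \ add = {clear(f), holding(g), on(f,e)} \ {clear(f), holding(g)} = {on(f,e)}
  ∪ pre   = {on(f,e)} ∪ {clear(g), handempty, on(g,f)}
          = {clear(g), handempty, on(f,e), on(g,f)}

== RESULT ==
["clear(g)", "handempty", "on(f,e)", "on(g,f)"]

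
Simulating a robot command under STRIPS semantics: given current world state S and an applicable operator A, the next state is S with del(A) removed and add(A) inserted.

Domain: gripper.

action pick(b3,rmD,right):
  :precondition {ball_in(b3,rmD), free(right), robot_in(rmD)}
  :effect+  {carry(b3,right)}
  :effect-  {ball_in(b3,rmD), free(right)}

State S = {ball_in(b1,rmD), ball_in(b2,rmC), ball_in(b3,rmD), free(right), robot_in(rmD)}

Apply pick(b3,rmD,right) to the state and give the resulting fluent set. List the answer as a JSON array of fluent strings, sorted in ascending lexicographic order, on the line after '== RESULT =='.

Progress:
  pre ⊆ S: {ball_in(b3,rmD), free(right), robot_in(rmD)} ⊆ S  — applicable
  S \ del = {ball_in(b1,rmD), ball_in(b2,rmC), robot_in(rmD)}
  ∪ add   = {ball_in(b1,rmD), ball_in(b2,rmC), carry(b3,right), robot_in(rmD)}

== RESULT ==
["ball_in(b1,rmD)", "ball_in(b2,rmC)", "carry(b3,right)", "robot_in(rmD)"]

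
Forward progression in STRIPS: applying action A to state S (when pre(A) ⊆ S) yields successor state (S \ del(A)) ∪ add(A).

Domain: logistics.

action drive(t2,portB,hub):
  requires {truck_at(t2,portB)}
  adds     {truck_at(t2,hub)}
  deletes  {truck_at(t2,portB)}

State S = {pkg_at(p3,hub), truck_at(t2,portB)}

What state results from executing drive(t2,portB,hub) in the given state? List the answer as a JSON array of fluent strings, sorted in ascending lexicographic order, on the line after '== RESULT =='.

Compute (S \ del) ∪ add:
  pre ⊆ S: {truck_at(t2,portB)} ⊆ S  — applicable
  S \ del = {pkg_at(p3,hub)}
  ∪ add   = {pkg_at(p3,hub), truck_at(t2,hub)}

== RESULT ==
["pkg_at(p3,hub)", "truck_at(t2,hub)"]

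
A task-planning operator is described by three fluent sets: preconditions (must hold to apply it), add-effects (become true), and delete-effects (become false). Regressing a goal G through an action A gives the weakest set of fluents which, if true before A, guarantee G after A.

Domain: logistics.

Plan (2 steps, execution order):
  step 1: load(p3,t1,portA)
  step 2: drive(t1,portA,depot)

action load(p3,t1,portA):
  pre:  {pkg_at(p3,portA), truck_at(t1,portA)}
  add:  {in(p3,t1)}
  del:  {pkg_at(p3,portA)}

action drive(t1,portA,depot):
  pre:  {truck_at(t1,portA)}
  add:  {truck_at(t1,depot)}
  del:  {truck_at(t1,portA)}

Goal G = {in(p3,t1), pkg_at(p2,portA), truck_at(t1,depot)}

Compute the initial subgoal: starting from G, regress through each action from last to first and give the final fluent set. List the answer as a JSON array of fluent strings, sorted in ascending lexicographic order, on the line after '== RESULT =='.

Regress step by step:
  through step 2 (drive(t1,portA,depot)): drop {truck_at(t1,depot)}, keep {in(p3,t1), pkg_at(p2,portA)}, require {truck_at(t1,portA)}
    → {in(p3,t1), pkg_at(p2,portA), truck_at(t1,portA)}
  through step 1 (load(p3,t1,portA)): drop {in(p3,t1)}, keep {pkg_at(p2,portA), truck_at(t1,portA)}, require {pkg_at(p3,portA), truck_at(t1,portA)}
    → {pkg_at(p2,portA), pkg_at(p3,portA), truck_at(t1,portA)}

== RESULT ==
["pkg_at(p2,portA)", "pkg_at(p3,portA)", "truck_at(t1,portA)"]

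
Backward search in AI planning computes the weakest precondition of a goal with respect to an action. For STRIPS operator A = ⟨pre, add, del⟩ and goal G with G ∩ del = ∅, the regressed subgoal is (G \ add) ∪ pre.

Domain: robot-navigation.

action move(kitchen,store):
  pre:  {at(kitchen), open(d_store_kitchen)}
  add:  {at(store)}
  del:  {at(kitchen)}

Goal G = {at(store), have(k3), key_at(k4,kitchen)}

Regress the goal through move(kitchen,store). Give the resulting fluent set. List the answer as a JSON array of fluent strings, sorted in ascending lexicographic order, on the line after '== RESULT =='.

Regress:
  G ∩ del = {}  (empty — regression defined)
  G \ add = {at(store), have(k3), key_at(k4,kitchen)} \ {at(store)} = {have(k3), key_at(k4,kitchen)}
  ∪ pre   = {have(k3), key_at(k4,kitchen)} ∪ {at(kitchen), open(d_store_kitchen)}
          = {at(kitchen), have(k3), key_at(k4,kitchen), open(d_store_kitchen)}

== RESULT ==
["at(kitchen)", "have(k3)", "key_at(k4,kitchen)", "open(d_store_kitchen)"]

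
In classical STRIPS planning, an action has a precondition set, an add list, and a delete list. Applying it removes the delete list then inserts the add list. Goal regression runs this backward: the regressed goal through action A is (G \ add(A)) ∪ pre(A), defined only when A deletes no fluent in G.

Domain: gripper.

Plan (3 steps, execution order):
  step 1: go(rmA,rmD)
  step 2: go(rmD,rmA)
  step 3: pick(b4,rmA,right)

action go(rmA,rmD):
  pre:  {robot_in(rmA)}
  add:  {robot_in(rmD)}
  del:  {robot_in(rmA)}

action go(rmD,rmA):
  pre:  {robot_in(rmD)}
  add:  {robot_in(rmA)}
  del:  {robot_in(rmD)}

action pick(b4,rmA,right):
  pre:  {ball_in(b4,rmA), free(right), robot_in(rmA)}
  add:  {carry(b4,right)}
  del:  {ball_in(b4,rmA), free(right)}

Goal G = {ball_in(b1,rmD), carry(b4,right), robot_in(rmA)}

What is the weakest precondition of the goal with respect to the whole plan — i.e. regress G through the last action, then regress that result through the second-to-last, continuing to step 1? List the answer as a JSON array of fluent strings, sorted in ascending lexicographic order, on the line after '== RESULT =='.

Regress step by step:
  through step 3 (pick(b4,rmA,right)): drop {carry(b4,right)}, keep {ball_in(b1,rmD), robot_in(rmA)}, require {ball_in(b4,rmA), free(right), robot_in(rmA)}
    → {ball_in(b1,rmD), ball_in(b4,rmA), free(right), robot_in(rmA)}
  through step 2 (go(rmD,rmA)): drop {robot_in(rmA)}, keep {ball_in(b1,rmD), ball_in(b4,rmA), free(right)}, require {robot_in(rmD)}
    → {ball_in(b1,rmD), ball_in(b4,rmA), free(right), robot_in(rmD)}
  through step 1 (go(rmA,rmD)): drop {robot_in(rmD)}, keep {ball_in(b1,rmD), ball_in(b4,rmA), free(right)}, require {robot_in(rmA)}
    → {ball_in(b1,rmD), ball_in(b4,rmA), free(right), robot_in(rmA)}

== RESULT ==
["ball_in(b1,rmD)", "ball_in(b4,rmA)", "free(right)", "robot_in(rmA)"]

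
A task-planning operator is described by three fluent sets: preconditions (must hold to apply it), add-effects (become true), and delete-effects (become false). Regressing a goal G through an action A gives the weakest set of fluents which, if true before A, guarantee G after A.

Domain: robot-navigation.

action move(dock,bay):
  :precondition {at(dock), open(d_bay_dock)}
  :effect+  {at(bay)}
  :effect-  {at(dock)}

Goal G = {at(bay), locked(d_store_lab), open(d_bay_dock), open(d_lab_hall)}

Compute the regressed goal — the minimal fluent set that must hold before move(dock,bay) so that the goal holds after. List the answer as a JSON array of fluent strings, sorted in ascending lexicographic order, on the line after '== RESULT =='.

Regress:
  G ∩ del = {}  (empty — regression defined)
  G \ add = {at(bay), locked(d_store_lab), open(d_bay_dock), open(d_lab_hall)} \ {at(bay)} = {locked(d_store_lab), open(d_bay_dock), open(d_lab_hall)}
  ∪ pre   = {locked(d_store_lab), open(d_bay_dock), open(d_lab_hall)} ∪ {at(dock), open(d_bay_dock)}
          = {at(dock), locked(d_store_lab), open(d_bay_dock), open(d_lab_hall)}

== RESULT ==
["at(dock)", "locked(d_store_lab)", "open(d_bay_dock)", "open(d_lab_hall)"]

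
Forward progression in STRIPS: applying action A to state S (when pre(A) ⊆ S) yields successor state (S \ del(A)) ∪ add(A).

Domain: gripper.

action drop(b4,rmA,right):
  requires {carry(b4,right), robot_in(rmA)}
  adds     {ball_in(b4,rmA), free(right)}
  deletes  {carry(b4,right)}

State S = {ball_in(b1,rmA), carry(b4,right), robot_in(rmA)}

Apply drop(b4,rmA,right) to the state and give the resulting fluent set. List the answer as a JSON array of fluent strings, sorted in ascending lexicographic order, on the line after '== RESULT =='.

Compute (S \ del) ∪ add:
  pre ⊆ S: {carry(b4,right), robot_in(rmA)} ⊆ S  — applicable
  S \ del = {ball_in(b1,rmA), robot_in(rmA)}
  ∪ add   = {ball_in(b1,rmA), ball_in(b4,rmA), free(right), robot_in(rmA)}

== RESULT ==
["ball_in(b1,rmA)", "ball_in(b4,rmA)", "free(right)", "robot_in(rmA)"]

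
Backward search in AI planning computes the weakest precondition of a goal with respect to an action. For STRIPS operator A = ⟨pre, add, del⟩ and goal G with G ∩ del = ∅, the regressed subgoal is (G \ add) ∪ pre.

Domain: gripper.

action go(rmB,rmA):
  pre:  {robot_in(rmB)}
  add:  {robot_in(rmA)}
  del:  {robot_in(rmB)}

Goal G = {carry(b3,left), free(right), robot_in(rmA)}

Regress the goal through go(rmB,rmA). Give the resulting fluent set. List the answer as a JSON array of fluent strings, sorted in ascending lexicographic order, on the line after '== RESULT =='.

Compute (G \ add) ∪ pre:
  G ∩ del = {}  (empty — regression defined)
  G \ add = {carry(b3,left), free(right), robot_in(rmA)} \ {robot_in(rmA)} = {carry(b3,left), free(right)}
  ∪ pre   = {carry(b3,left), free(right)} ∪ {robot_in(rmB)}
          = {carry(b3,left), free(right), robot_in(rmB)}

== RESULT ==
["carry(b3,left)", "free(right)", "robot_in(rmB)"]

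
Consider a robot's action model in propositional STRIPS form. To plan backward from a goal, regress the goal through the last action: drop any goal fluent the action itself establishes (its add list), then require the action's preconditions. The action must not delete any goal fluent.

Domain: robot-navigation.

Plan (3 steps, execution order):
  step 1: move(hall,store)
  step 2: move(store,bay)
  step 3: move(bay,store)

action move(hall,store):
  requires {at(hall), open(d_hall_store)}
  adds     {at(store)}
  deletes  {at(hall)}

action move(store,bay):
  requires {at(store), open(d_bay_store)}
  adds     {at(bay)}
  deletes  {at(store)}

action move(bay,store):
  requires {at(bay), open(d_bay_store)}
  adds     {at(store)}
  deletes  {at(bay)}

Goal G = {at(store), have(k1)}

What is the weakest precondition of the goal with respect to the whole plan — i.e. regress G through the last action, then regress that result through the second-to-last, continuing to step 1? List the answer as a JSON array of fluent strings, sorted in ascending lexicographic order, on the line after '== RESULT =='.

Work backward from the goal:
  through step 3 (move(bay,store)): drop {at(store)}, keep {have(k1)}, require {at(bay), open(d_bay_store)}
    → {at(bay), have(k1), open(d_bay_store)}
  through step 2 (move(store,bay)): drop {at(bay)}, keep {have(k1), open(d_bay_store)}, require {at(store), open(d_bay_store)}
    → {at(store), have(k1), open(d_bay_store)}
  through step 1 (move(hall,store)): drop {at(store)}, keep {have(k1), open(d_bay_store)}, require {at(hall), open(d_hall_store)}
    → {at(hall), have(k1), open(d_bay_store), open(d_hall_store)}

== RESULT ==
["at(hall)", "have(k1)", "open(d_bay_store)", "open(d_hall_store)"]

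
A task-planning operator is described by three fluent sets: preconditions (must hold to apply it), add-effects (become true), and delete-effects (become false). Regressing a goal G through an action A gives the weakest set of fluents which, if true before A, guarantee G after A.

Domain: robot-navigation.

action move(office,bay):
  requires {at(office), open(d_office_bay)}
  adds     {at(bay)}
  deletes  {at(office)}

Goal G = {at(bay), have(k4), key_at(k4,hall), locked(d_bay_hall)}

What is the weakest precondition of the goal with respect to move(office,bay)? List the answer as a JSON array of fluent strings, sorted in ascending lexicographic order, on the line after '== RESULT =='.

Regress:
  G ∩ del = {}  (empty — regression defined)
  G \ add = {at(bay), have(k4), key_at(k4,hall), locked(d_bay_hall)} \ {at(bay)} = {have(k4), key_at(k4,hall), locked(d_bay_hall)}
  ∪ pre   = {have(k4), key_at(k4,hall), locked(d_bay_hall)} ∪ {at(office), open(d_office_bay)}
          = {at(office), have(k4), key_at(k4,hall), locked(d_bay_hall), open(d_office_bay)}

== RESULT ==
["at(office)", "have(k4)", "key_at(k4,hall)", "locked(d_bay_hall)", "open(d_office_bay)"]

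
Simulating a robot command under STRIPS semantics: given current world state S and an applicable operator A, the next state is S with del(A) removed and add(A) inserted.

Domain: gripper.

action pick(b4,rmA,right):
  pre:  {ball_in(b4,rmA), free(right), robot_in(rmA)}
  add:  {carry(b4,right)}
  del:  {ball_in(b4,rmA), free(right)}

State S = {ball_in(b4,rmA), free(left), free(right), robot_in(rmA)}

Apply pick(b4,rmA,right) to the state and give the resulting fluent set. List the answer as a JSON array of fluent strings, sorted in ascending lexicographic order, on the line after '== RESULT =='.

Progress:
  pre ⊆ S: {ball_in(b4,rmA), free(right), robot_in(rmA)} ⊆ S  — applicable
  S \ del = {free(left), robot_in(rmA)}
  ∪ add   = {carry(b4,right), free(left), robot_in(rmA)}

== RESULT ==
["carry(b4,right)", "free(left)", "robot_in(rmA)"]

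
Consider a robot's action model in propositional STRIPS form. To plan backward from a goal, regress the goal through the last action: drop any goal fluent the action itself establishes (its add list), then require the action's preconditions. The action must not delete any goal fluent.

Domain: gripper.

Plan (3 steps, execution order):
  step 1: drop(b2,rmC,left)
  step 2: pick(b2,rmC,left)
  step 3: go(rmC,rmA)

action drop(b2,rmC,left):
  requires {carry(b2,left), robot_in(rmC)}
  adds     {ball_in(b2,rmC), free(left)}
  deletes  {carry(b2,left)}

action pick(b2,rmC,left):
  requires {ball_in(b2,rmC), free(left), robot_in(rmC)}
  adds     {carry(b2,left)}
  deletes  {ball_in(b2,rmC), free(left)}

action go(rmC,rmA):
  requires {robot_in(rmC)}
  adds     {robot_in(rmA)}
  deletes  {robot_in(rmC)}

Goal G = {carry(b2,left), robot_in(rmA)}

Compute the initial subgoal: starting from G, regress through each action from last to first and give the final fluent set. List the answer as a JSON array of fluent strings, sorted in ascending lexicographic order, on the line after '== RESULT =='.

Work backward from the goal:
  through step 3 (go(rmC,rmA)): drop {robot_in(rmA)}, keep {carry(b2,left)}, require {robot_in(rmC)}
    → {carry(b2,left), robot_in(rmC)}
  through step 2 (pick(b2,rmC,left)): drop {carry(b2,left)}, keep {robot_in(rmC)}, require {ball_in(b2,rmC), free(left), robot_in(rmC)}
    → {ball_in(b2,rmC), free(left), robot_in(rmC)}
  through step 1 (drop(b2,rmC,left)): drop {ball_in(b2,rmC), free(left)}, keep {robot_in(rmC)}, require {carry(b2,left), robot_in(rmC)}
    → {carry(b2,left), robot_in(rmC)}

== RESULT ==
["carry(b2,left)", "robot_in(rmC)"]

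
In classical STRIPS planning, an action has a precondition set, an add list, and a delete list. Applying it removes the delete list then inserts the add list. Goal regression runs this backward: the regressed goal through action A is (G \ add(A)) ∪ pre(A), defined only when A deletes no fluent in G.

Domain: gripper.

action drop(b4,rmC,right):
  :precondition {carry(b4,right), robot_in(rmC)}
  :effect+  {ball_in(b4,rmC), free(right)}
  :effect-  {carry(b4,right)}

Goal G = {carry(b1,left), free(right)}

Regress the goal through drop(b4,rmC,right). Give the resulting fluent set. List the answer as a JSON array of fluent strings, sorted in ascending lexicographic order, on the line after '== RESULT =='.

Compute (G \ add) ∪ pre:
  G ∩ del = {}  (empty — regression defined)
  G \ add = {carry(b1,left), free(right)} \ {ball_in(b4,rmC), free(right)} = {carry(b1,left)}
  ∪ pre   = {carry(b1,left)} ∪ {carry(b4,right), robot_in(rmC)}
          = {carry(b1,left), carry(b4,right), robot_in(rmC)}

== RESULT ==
["carry(b1,left)", "carry(b4,right)", "robot_in(rmC)"]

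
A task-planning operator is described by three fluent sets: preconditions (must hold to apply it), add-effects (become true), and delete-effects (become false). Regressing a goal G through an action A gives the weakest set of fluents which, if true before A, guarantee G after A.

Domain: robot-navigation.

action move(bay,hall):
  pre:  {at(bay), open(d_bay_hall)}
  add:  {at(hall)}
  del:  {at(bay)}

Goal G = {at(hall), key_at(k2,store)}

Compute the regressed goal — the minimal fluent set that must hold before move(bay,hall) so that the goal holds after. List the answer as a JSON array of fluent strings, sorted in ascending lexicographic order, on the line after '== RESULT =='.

Regress:
  G ∩ del = {}  (empty — regression defined)
  G \ add = {at(hall), key_at(k2,store)} \ {at(hall)} = {key_at(k2,store)}
  ∪ pre   = {key_at(k2,store)} ∪ {at(bay), open(d_bay_hall)}
          = {at(bay), key_at(k2,store), open(d_bay_hall)}

== RESULT ==
["at(bay)", "key_at(k2,store)", "open(d_bay_hall)"]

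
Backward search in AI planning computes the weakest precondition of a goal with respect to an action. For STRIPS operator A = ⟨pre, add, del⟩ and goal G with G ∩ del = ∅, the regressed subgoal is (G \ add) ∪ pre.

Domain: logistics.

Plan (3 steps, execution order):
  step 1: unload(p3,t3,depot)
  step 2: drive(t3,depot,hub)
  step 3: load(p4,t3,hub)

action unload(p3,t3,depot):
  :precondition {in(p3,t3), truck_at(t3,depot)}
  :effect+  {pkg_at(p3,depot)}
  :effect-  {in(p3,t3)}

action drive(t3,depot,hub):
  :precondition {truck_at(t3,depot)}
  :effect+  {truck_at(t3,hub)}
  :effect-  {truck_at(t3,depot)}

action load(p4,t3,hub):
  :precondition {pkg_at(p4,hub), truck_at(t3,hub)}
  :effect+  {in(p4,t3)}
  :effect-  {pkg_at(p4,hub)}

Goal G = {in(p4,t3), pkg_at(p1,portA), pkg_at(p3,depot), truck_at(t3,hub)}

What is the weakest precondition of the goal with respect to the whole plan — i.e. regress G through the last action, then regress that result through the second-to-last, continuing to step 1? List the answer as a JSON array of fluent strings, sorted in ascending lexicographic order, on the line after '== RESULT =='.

Work backward from the goal:
  through step 3 (load(p4,t3,hub)): drop {in(p4,t3)}, keep {pkg_at(p1,portA), pkg_at(p3,depot), truck_at(t3,hub)}, require {pkg_at(p4,hub), truck_at(t3,hub)}
    → {pkg_at(p1,portA), pkg_at(p3,depot), pkg_at(p4,hub), truck_at(t3,hub)}
  through step 2 (drive(t3,depot,hub)): drop {truck_at(t3,hub)}, keep {pkg_at(p1,portA), pkg_at(p3,depot), pkg_at(p4,hub)}, require {truck_at(t3,depot)}
    → {pkg_at(p1,portA), pkg_at(p3,depot), pkg_at(p4,hub), truck_at(t3,depot)}
  through step 1 (unload(p3,t3,depot)): drop {pkg_at(p3,depot)}, keep {pkg_at(p1,portA), pkg_at(p4,hub), truck_at(t3,depot)}, require {in(p3,t3), truck_at(t3,depot)}
    → {in(p3,t3), pkg_at(p1,portA), pkg_at(p4,hub), truck_at(t3,depot)}

== RESULT ==
["in(p3,t3)", "pkg_at(p1,portA)", "pkg_at(p4,hub)", "truck_at(t3,depot)"]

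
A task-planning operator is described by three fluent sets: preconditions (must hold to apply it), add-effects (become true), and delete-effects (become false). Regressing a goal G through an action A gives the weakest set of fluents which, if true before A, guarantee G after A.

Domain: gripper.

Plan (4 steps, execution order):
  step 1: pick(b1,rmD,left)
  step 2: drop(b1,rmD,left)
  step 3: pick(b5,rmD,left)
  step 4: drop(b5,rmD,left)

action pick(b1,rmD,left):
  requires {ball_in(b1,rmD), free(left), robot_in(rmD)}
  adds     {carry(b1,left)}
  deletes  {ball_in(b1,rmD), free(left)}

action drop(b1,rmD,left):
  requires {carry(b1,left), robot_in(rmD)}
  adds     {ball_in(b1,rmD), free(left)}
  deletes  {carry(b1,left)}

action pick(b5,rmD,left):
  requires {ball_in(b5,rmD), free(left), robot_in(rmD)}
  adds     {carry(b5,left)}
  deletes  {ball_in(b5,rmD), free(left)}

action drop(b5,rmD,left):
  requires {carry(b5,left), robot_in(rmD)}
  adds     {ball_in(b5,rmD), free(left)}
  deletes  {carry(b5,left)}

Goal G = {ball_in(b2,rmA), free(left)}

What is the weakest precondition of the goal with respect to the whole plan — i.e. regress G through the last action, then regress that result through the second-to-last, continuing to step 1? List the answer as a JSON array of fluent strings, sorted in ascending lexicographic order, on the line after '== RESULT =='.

Work backward from the goal:
  through step 4 (drop(b5,rmD,left)): drop {free(left)}, keep {ball_in(b2,rmA)}, require {carry(b5,left), robot_in(rmD)}
    → {ball_in(b2,rmA), carry(b5,left), robot_in(rmD)}
  through step 3 (pick(b5,rmD,left)): drop {carry(b5,left)}, keep {ball_in(b2,rmA), robot_in(rmD)}, require {ball_in(b5,rmD), free(left), robot_in(rmD)}
    → {ball_in(b2,rmA), ball_in(b5,rmD), free(left), robot_in(rmD)}
  through step 2 (drop(b1,rmD,left)): drop {free(left)}, keep {ball_in(b2,rmA), ball_in(b5,rmD), robot_in(rmD)}, require {carry(b1,left), robot_in(rmD)}
    → {ball_in(b2,rmA), ball_in(b5,rmD), carry(b1,left), robot_in(rmD)}
  through step 1 (pick(b1,rmD,left)): drop {carry(b1,left)}, keep {ball_in(b2,rmA), ball_in(b5,rmD), robot_in(rmD)}, require {ball_in(b1,rmD), free(left), robot_in(rmD)}
    → {ball_in(b1,rmD), ball_in(b2,rmA), ball_in(b5,rmD), free(left), robot_in(rmD)}

== RESULT ==
["ball_in(b1,rmD)", "ball_in(b2,rmA)", "ball_in(b5,rmD)", "free(left)", "robot_in(rmD)"]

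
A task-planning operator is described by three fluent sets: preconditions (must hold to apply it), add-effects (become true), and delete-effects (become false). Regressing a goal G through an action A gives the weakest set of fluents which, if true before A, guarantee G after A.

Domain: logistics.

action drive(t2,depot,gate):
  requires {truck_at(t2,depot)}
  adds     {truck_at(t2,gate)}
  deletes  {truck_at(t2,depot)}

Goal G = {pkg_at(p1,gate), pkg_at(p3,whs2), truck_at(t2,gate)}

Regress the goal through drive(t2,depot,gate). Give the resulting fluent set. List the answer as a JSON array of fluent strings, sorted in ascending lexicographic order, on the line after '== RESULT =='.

Regress:
  G ∩ del = {}  (empty — regression defined)
  G \ add = {pkg_at(p1,gate), pkg_at(p3,whs2), truck_at(t2,gate)} \ {truck_at(t2,gate)} = {pkg_at(p1,gate), pkg_at(p3,whs2)}
  ∪ pre   = {pkg_at(p1,gate), pkg_at(p3,whs2)} ∪ {truck_at(t2,depot)}
          = {pkg_at(p1,gate), pkg_at(p3,whs2), truck_at(t2,depot)}

== RESULT ==
["pkg_at(p1,gate)", "pkg_at(p3,whs2)", "truck_at(t2,depot)"]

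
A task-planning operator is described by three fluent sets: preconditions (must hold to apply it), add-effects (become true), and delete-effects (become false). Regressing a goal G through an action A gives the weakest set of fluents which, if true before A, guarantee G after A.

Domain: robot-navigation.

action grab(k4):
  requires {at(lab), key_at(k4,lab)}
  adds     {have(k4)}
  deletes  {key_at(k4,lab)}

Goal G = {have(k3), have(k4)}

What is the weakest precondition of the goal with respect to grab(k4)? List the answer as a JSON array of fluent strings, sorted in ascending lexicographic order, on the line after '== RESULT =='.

Regress:
  G ∩ del = {}  (empty — regression defined)
  G \ add = {have(k3), have(k4)} \ {have(k4)} = {have(k3)}
  ∪ pre   = {have(k3)} ∪ {at(lab), key_at(k4,lab)}
          = {at(lab), have(k3), key_at(k4,lab)}

== RESULT ==
["at(lab)", "have(k3)", "key_at(k4,lab)"]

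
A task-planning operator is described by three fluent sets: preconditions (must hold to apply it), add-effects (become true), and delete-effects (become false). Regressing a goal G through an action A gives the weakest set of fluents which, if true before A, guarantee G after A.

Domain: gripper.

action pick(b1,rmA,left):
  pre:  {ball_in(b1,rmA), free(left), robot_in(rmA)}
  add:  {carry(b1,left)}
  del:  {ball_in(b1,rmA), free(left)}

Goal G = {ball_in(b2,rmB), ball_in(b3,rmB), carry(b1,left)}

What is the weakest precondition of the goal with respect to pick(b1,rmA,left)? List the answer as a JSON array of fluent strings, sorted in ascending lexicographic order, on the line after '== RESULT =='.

Regress:
  G ∩ del = {}  (empty — regression defined)
  G \ add = {ball_in(b2,rmB), ball_in(b3,rmB), carry(b1,left)} \ {carry(b1,left)} = {ball_in(b2,rmB), ball_in(b3,rmB)}
  ∪ pre   = {ball_in(b2,rmB), ball_in(b3,rmB)} ∪ {ball_in(b1,rmA), free(left), robot_in(rmA)}
          = {ball_in(b1,rmA), ball_in(b2,rmB), ball_in(b3,rmB), free(left), robot_in(rmA)}

== RESULT ==
["ball_in(b1,rmA)", "ball_in(b2,rmB)", "ball_in(b3,rmB)", "free(left)", "robot_in(rmA)"]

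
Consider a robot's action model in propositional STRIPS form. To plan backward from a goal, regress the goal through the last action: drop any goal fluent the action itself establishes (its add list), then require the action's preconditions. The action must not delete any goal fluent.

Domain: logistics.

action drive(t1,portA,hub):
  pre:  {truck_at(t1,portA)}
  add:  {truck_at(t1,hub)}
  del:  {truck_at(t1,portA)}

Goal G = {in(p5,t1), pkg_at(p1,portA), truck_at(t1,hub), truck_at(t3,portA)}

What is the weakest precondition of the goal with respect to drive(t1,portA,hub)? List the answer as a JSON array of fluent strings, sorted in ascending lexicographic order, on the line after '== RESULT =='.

Compute (G \ add) ∪ pre:
  G ∩ del = {}  (empty — regression defined)
  G \ add = {in(p5,t1), pkg_at(p1,portA), truck_at(t1,hub), truck_at(t3,portA)} \ {truck_at(t1,hub)} = {in(p5,t1), pkg_at(p1,portA), truck_at(t3,portA)}
  ∪ pre   = {in(p5,t1), pkg_at(p1,portA), truck_at(t3,portA)} ∪ {truck_at(t1,portA)}
          = {in(p5,t1), pkg_at(p1,portA), truck_at(t1,portA), truck_at(t3,portA)}

== RESULT ==
["in(p5,t1)", "pkg_at(p1,portA)", "truck_at(t1,portA)", "truck_at(t3,portA)"]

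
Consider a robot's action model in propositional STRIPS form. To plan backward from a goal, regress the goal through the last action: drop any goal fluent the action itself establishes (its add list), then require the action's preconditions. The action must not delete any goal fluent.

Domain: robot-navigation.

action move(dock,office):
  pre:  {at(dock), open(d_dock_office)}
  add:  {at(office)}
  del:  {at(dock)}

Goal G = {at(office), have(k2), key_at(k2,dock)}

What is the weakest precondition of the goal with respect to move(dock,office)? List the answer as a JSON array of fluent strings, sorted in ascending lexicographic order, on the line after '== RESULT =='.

Regress:
  G ∩ del = {}  (empty — regression defined)
  G \ add = {at(office), have(k2), key_at(k2,dock)} \ {at(office)} = {have(k2), key_at(k2,dock)}
  ∪ pre   = {have(k2), key_at(k2,dock)} ∪ {at(dock), open(d_dock_office)}
          = {at(dock), have(k2), key_at(k2,dock), open(d_dock_office)}

== RESULT ==
["at(dock)", "have(k2)", "key_at(k2,dock)", "open(d_dock_office)"]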